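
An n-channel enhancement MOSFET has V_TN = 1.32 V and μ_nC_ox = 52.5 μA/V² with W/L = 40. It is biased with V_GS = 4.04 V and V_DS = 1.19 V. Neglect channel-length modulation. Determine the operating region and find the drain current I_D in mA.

Triode; I_D = 5.31 mA

k_n = μ_nC_ox · (W/L) = 2.1 mA/V².
V_ov = V_GS − V_TN = 4.04 − 1.32 = 2.72 V.
Since V_DS = 1.19 V < V_ov = 2.72 V, the device is in the triode region.
I_D = k_n [V_ov · V_DS − ½ V_DS²] = 2.1 × [2.72 × 1.19 − 0.5 × 1.19²] = 5.31 mA.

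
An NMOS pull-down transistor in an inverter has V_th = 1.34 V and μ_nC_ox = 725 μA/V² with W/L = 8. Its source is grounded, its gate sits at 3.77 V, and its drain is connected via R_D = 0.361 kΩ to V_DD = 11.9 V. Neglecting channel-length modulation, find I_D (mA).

V_GS = V_G = 3.77 V, so V_ov = 3.77 − 1.34 = 2.43 V.
k_n = μ_nC_ox · (W/L) = 5.8 mA/V².
Assume saturation: I_D = ½ k_n V_ov² = 0.5 × 5.8 × 2.43² = 17.1 mA, giving V_DS = V_DD − I_D R_D = 11.9 − 17.1 × 0.361 = 5.72 V.
V_DS = 5.72 V ≥ V_ov = 2.43 V, confirming saturation.

I_D = 17.1 mA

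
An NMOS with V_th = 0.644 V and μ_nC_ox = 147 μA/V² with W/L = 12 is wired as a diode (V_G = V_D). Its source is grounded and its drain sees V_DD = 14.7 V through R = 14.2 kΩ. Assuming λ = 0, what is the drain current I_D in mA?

With gate tied to drain, V_GS = V_DS ≥ V_GS − V_th, so the device is in saturation.
k_n = μ_nC_ox · (W/L) = 1.764 mA/V².
KCL at the drain: ½ k_n (V_GS − V_th)² = (V_DD − V_GS)/R.
Let x = V_GS − 0.644. Then 12.5 x² + x − 14.06 = 0, giving x = 1.02 V (positive root), so V_GS = 1.66 V.
I_D = (V_DD − V_GS)/R = (14.7 − 1.66) / 14.2 = 0.918 mA.

I_D = 0.918 mA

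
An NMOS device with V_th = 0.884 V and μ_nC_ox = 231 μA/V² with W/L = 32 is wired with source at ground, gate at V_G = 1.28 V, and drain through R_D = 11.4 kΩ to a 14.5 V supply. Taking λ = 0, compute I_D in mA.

I_D = 0.580 mA

V_GS = V_G = 1.28 V, so V_ov = 1.28 − 0.884 = 0.396 V.
k_n = μ_nC_ox · (W/L) = 7.392 mA/V².
Assume saturation: I_D = ½ k_n V_ov² = 0.5 × 7.392 × 0.396² = 0.58 mA, giving V_DS = V_DD − I_D R_D = 14.5 − 0.58 × 11.4 = 7.89 V.
V_DS = 7.89 V ≥ V_ov = 0.396 V, confirming saturation.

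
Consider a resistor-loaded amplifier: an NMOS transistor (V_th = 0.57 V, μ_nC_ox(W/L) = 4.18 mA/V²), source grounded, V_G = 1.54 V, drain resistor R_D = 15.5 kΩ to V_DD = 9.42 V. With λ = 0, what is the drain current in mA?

I_D = 0.597 mA

V_GS = V_G = 1.54 V, so V_ov = 1.54 − 0.57 = 0.97 V.
Assume saturation: I_D = ½ k_n V_ov² = 0.5 × 4.18 × 0.97² = 1.97 mA, giving V_DS = V_DD − I_D R_D = 9.42 − 1.97 × 15.5 = -21.1 V.
But -21.1 V < V_ov = 0.97 V, so the device is actually in triode.
In triode I_D = k_n[V_ov V_DS − ½ V_DS²] and I_D = (V_DD − V_DS)/R_D. Equating: 32.4 V_DS² − 63.85 V_DS + 9.42 = 0, giving V_DS = 0.161 V (the root below V_ov).
I_D = (9.42 − 0.161) / 15.5 = 0.597 mA.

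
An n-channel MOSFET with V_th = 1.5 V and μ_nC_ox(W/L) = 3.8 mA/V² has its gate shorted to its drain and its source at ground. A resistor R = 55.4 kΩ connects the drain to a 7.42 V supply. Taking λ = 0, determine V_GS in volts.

V_GS = 1.73 V

With gate tied to drain, V_GS = V_DS ≥ V_GS − V_th, so the device is in saturation.
KCL at the drain: ½ k_n (V_GS − V_th)² = (V_DD − V_GS)/R.
Let x = V_GS − 1.5. Then 105 x² + x − 5.92 = 0, giving x = 0.232 V (positive root), so V_GS = 1.73 V.
I_D = (V_DD − V_GS)/R = (7.42 − 1.73) / 55.4 = 0.103 mA.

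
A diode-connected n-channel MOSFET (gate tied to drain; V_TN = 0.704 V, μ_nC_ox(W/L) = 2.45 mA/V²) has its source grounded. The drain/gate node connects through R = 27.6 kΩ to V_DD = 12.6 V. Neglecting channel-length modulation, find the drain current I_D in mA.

I_D = 0.410 mA

With gate tied to drain, V_GS = V_DS ≥ V_GS − V_TN, so the device is in saturation.
KCL at the drain: ½ k_n (V_GS − V_TN)² = (V_DD − V_GS)/R.
Let x = V_GS − 0.704. Then 33.8 x² + x − 11.9 = 0, giving x = 0.579 V (positive root), so V_GS = 1.28 V.
I_D = (V_DD − V_GS)/R = (12.6 − 1.28) / 27.6 = 0.41 mA.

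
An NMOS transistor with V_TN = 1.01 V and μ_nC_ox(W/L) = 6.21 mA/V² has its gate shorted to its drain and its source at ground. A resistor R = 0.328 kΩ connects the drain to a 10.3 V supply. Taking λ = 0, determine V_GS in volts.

V_GS = 3.58 V

With gate tied to drain, V_GS = V_DS ≥ V_GS − V_TN, so the device is in saturation.
KCL at the drain: ½ k_n (V_GS − V_TN)² = (V_DD − V_GS)/R.
Let x = V_GS − 1.01. Then 1.02 x² + x − 9.29 = 0, giving x = 2.57 V (positive root), so V_GS = 3.58 V.
I_D = (V_DD − V_GS)/R = (10.3 − 3.58) / 0.328 = 20.5 mA.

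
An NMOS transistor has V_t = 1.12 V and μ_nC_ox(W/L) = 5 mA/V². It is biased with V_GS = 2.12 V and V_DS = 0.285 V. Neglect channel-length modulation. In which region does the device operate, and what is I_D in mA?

V_ov = V_GS − V_t = 2.12 − 1.12 = 1 V.
Since V_DS = 0.285 V < V_ov = 1 V, the device is in the triode region.
I_D = k_n [V_ov · V_DS − ½ V_DS²] = 5 × [1 × 0.285 − 0.5 × 0.285²] = 1.22 mA.

Triode; I_D = 1.22 mA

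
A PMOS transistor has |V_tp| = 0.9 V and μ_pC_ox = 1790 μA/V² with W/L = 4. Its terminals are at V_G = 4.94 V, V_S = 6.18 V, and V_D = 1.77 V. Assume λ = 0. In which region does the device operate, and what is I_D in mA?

V_SG = V_S − V_G = 6.18 − 4.94 = 1.24 V; V_SD = V_S − V_D = 6.18 − 1.77 = 4.41 V.
k_p = μ_pC_ox · (W/L) = 7.16 mA/V².
V_ov = V_SG − |V_tp| = 1.24 − 0.9 = 0.34 V.
Since V_SD = 4.41 V ≥ V_ov = 0.34 V, the device is in saturation.
I_D = ½ k_p V_ov² = 0.5 × 7.16 × 0.34² = 0.414 mA.

Saturation; I_D = 0.414 mA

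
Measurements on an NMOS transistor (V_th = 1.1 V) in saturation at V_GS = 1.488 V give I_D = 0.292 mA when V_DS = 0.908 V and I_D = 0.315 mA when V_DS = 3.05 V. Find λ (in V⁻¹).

With V_GS fixed, I_D ∝ (1 + λ V_DS) in saturation, so I_D2/I_D1 = (1 + λ V_DS2)/(1 + λ V_DS1).
0.315/0.292 = 1.079 = (1 + 3.05 λ)/(1 + 0.908 λ).
Solving: λ (I_D1 V_DS2 − I_D2 V_DS1) = I_D2 − I_D1, so λ = (0.315 − 0.292) / (0.292 × 3.05 − 0.315 × 0.908) = 0.023 / 0.605 = 0.038 V⁻¹.

λ = 0.0380 V⁻¹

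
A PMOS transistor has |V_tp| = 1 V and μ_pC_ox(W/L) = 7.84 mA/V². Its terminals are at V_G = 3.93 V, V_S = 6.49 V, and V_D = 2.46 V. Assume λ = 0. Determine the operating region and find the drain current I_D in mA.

V_SG = V_S − V_G = 6.49 − 3.93 = 2.56 V; V_SD = V_S − V_D = 6.49 − 2.46 = 4.03 V.
V_ov = V_SG − |V_tp| = 2.56 − 1 = 1.56 V.
Since V_SD = 4.03 V ≥ V_ov = 1.56 V, the device is in saturation.
I_D = ½ k_p V_ov² = 0.5 × 7.84 × 1.56² = 9.54 mA.

Saturation; I_D = 9.54 mA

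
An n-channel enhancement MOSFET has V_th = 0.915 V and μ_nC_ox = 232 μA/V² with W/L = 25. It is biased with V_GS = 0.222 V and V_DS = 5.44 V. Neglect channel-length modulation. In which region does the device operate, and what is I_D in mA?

V_GS = 0.222 V < V_th = 0.915 V, so the transistor is in cutoff.

Cutoff; I_D = 0 mA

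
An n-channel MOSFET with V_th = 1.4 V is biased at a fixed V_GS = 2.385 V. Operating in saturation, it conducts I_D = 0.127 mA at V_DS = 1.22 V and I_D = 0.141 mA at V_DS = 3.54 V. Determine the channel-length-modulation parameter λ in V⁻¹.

λ = 0.0504 V⁻¹

With V_GS fixed, I_D ∝ (1 + λ V_DS) in saturation, so I_D2/I_D1 = (1 + λ V_DS2)/(1 + λ V_DS1).
0.141/0.127 = 1.11 = (1 + 3.54 λ)/(1 + 1.22 λ).
Solving: λ (I_D1 V_DS2 − I_D2 V_DS1) = I_D2 − I_D1, so λ = (0.141 − 0.127) / (0.127 × 3.54 − 0.141 × 1.22) = 0.014 / 0.278 = 0.0504 V⁻¹.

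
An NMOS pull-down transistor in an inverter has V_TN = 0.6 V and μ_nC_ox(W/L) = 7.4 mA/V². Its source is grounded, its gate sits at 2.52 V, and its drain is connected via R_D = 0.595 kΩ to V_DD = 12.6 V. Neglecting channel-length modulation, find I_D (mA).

V_GS = V_G = 2.52 V, so V_ov = 2.52 − 0.6 = 1.92 V.
Assume saturation: I_D = ½ k_n V_ov² = 0.5 × 7.4 × 1.92² = 13.6 mA, giving V_DS = V_DD − I_D R_D = 12.6 − 13.6 × 0.595 = 4.48 V.
V_DS = 4.48 V ≥ V_ov = 1.92 V, confirming saturation.

I_D = 13.6 mA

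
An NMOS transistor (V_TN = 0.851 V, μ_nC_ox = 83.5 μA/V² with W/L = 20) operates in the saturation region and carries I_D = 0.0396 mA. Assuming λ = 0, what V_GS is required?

V_GS = 1.07 V

k_n = μ_nC_ox · (W/L) = 1.67 mA/V².
In saturation I_D = ½ k_n (V_GS − V_TN)², so V_GS − V_TN = √(2 I_D / k_n) = √(2 × 0.0396 / 1.67) = 0.218 V.
V_GS = 0.851 + 0.218 = 1.07 V.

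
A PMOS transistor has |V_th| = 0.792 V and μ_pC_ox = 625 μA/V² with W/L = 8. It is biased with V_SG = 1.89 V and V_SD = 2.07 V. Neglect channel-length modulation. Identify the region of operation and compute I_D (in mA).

k_p = μ_pC_ox · (W/L) = 5 mA/V².
V_ov = V_SG − |V_th| = 1.89 − 0.792 = 1.1 V.
Since V_SD = 2.07 V ≥ V_ov = 1.1 V, the device is in saturation.
I_D = ½ k_p V_ov² = 0.5 × 5 × 1.1² = 3.01 mA.

Saturation; I_D = 3.01 mA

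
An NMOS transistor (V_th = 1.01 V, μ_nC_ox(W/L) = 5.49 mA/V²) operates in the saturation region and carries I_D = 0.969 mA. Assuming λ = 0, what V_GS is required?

V_GS = 1.60 V

In saturation I_D = ½ k_n (V_GS − V_th)², so V_GS − V_th = √(2 I_D / k_n) = √(2 × 0.969 / 5.49) = 0.594 V.
V_GS = 1.01 + 0.594 = 1.6 V.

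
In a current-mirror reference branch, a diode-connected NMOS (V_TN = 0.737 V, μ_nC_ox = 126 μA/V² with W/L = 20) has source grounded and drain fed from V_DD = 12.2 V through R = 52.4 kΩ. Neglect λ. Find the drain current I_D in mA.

I_D = 0.211 mA

With gate tied to drain, V_GS = V_DS ≥ V_GS − V_TN, so the device is in saturation.
k_n = μ_nC_ox · (W/L) = 2.52 mA/V².
KCL at the drain: ½ k_n (V_GS − V_TN)² = (V_DD − V_GS)/R.
Let x = V_GS − 0.737. Then 66 x² + x − 11.46 = 0, giving x = 0.409 V (positive root), so V_GS = 1.15 V.
I_D = (V_DD − V_GS)/R = (12.2 − 1.15) / 52.4 = 0.211 mA.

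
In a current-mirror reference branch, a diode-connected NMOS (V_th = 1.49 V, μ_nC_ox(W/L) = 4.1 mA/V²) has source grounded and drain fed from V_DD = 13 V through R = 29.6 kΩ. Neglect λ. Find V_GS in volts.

V_GS = 1.92 V

With gate tied to drain, V_GS = V_DS ≥ V_GS − V_th, so the device is in saturation.
KCL at the drain: ½ k_n (V_GS − V_th)² = (V_DD − V_GS)/R.
Let x = V_GS − 1.49. Then 60.7 x² + x − 11.51 = 0, giving x = 0.427 V (positive root), so V_GS = 1.92 V.
I_D = (V_DD − V_GS)/R = (13 − 1.92) / 29.6 = 0.374 mA.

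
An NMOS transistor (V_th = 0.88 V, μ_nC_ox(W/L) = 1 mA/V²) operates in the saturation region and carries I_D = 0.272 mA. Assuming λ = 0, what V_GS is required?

V_GS = 1.62 V

In saturation I_D = ½ k_n (V_GS − V_th)², so V_GS − V_th = √(2 I_D / k_n) = √(2 × 0.272 / 1) = 0.738 V.
V_GS = 0.88 + 0.738 = 1.62 V.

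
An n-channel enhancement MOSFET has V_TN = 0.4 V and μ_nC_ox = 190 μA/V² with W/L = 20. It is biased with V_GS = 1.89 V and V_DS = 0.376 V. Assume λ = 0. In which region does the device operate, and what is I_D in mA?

Triode; I_D = 1.86 mA

k_n = μ_nC_ox · (W/L) = 3.8 mA/V².
V_ov = V_GS − V_TN = 1.89 − 0.4 = 1.49 V.
Since V_DS = 0.376 V < V_ov = 1.49 V, the device is in the triode region.
I_D = k_n [V_ov · V_DS − ½ V_DS²] = 3.8 × [1.49 × 0.376 − 0.5 × 0.376²] = 1.86 mA.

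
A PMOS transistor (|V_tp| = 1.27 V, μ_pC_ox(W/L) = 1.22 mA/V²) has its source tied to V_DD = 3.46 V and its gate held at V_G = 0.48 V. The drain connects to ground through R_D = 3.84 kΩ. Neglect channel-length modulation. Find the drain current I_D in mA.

V_SG = V_DD − V_G = 3.46 − 0.48 = 2.98 V, so V_ov = 2.98 − 1.27 = 1.71 V.
Assume saturation: I_D = ½ k_p V_ov² = 0.5 × 1.22 × 1.71² = 1.78 mA, giving V_SD = V_DD − I_D R_D = 3.46 − 1.78 × 3.84 = -3.39 V.
But -3.39 V < V_ov = 1.71 V, so the device is actually in triode.
In triode I_D = k_p[V_ov V_SD − ½ V_SD²] and I_D = (V_DD − V_SD)/R_D. Equating: 2.34 V_SD² − 9.011 V_SD + 3.46 = 0, giving V_SD = 0.433 V (the root below V_ov).
I_D = (3.46 − 0.433) / 3.84 = 0.788 mA.

I_D = 0.788 mA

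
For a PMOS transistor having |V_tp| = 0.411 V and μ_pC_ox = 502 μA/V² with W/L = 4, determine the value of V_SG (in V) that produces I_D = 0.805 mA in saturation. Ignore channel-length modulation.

k_p = μ_pC_ox · (W/L) = 2.008 mA/V².
In saturation I_D = ½ k_p (V_SG − |V_tp|)², so V_SG − |V_tp| = √(2 I_D / k_p) = √(2 × 0.805 / 2.008) = 0.895 V.
V_SG = 0.411 + 0.895 = 1.31 V.

V_SG = 1.31 V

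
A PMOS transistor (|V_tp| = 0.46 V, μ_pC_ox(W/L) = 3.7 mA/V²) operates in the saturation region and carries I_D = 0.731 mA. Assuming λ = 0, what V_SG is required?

In saturation I_D = ½ k_p (V_SG − |V_tp|)², so V_SG − |V_tp| = √(2 I_D / k_p) = √(2 × 0.731 / 3.7) = 0.629 V.
V_SG = 0.46 + 0.629 = 1.09 V.

V_SG = 1.09 V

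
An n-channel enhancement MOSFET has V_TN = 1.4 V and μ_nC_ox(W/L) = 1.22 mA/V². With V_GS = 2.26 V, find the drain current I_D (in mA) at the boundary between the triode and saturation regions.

I_D = 0.451 mA

At the boundary V_DS = V_ov = V_GS − V_TN = 2.26 − 1.4 = 0.86 V.
I_D = ½ k_n V_ov² = 0.5 × 1.22 × 0.86² = 0.451 mA.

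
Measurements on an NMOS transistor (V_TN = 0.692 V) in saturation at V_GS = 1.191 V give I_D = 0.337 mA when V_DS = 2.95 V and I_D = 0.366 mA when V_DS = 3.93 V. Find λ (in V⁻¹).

λ = 0.119 V⁻¹

With V_GS fixed, I_D ∝ (1 + λ V_DS) in saturation, so I_D2/I_D1 = (1 + λ V_DS2)/(1 + λ V_DS1).
0.366/0.337 = 1.086 = (1 + 3.93 λ)/(1 + 2.95 λ).
Solving: λ (I_D1 V_DS2 − I_D2 V_DS1) = I_D2 − I_D1, so λ = (0.366 − 0.337) / (0.337 × 3.93 − 0.366 × 2.95) = 0.029 / 0.245 = 0.119 V⁻¹.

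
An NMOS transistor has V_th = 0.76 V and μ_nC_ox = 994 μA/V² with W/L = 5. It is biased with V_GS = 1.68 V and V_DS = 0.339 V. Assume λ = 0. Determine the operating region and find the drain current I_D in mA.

k_n = μ_nC_ox · (W/L) = 4.97 mA/V².
V_ov = V_GS − V_th = 1.68 − 0.76 = 0.92 V.
Since V_DS = 0.339 V < V_ov = 0.92 V, the device is in the triode region.
I_D = k_n [V_ov · V_DS − ½ V_DS²] = 4.97 × [0.92 × 0.339 − 0.5 × 0.339²] = 1.26 mA.

Triode; I_D = 1.26 mA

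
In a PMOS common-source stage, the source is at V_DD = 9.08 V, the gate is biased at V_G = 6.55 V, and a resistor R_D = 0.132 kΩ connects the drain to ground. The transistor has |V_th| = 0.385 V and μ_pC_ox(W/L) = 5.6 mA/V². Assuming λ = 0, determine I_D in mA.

V_SG = V_DD − V_G = 9.08 − 6.55 = 2.53 V, so V_ov = 2.53 − 0.385 = 2.15 V.
Assume saturation: I_D = ½ k_p V_ov² = 0.5 × 5.6 × 2.15² = 12.9 mA, giving V_SD = V_DD − I_D R_D = 9.08 − 12.9 × 0.132 = 7.38 V.
V_SD = 7.38 V ≥ V_ov = 2.15 V, confirming saturation.

I_D = 12.9 mA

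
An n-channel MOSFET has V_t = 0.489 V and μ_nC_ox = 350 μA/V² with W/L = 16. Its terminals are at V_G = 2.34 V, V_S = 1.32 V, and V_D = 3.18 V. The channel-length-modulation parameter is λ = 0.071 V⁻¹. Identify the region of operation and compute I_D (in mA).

V_GS = V_G − V_S = 2.34 − 1.32 = 1.02 V; V_DS = V_D − V_S = 3.18 − 1.32 = 1.86 V.
k_n = μ_nC_ox · (W/L) = 5.6 mA/V².
V_ov = V_GS − V_t = 1.02 − 0.489 = 0.531 V.
Since V_DS = 1.86 V ≥ V_ov = 0.531 V, the device is in saturation.
I_D = ½ k_n V_ov² (1 + λ V_DS) = 0.5 × 5.6 × 0.531² × (1 + 0.071 × 1.86) = 0.894 mA.

Saturation; I_D = 0.894 mA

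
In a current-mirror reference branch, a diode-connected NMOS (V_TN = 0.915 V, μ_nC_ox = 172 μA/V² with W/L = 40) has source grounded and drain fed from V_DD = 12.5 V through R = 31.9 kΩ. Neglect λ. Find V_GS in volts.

V_GS = 1.24 V

With gate tied to drain, V_GS = V_DS ≥ V_GS − V_TN, so the device is in saturation.
k_n = μ_nC_ox · (W/L) = 6.88 mA/V².
KCL at the drain: ½ k_n (V_GS − V_TN)² = (V_DD − V_GS)/R.
Let x = V_GS − 0.915. Then 110 x² + x − 11.59 = 0, giving x = 0.32 V (positive root), so V_GS = 1.24 V.
I_D = (V_DD − V_GS)/R = (12.5 − 1.24) / 31.9 = 0.353 mA.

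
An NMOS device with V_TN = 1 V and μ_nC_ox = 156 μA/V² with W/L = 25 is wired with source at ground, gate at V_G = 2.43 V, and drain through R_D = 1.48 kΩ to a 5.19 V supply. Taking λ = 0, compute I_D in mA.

I_D = 3.02 mA

V_GS = V_G = 2.43 V, so V_ov = 2.43 − 1 = 1.43 V.
k_n = μ_nC_ox · (W/L) = 3.9 mA/V².
Assume saturation: I_D = ½ k_n V_ov² = 0.5 × 3.9 × 1.43² = 3.99 mA, giving V_DS = V_DD − I_D R_D = 5.19 − 3.99 × 1.48 = -0.712 V.
But -0.712 V < V_ov = 1.43 V, so the device is actually in triode.
In triode I_D = k_n[V_ov V_DS − ½ V_DS²] and I_D = (V_DD − V_DS)/R_D. Equating: 2.89 V_DS² − 9.254 V_DS + 5.19 = 0, giving V_DS = 0.725 V (the root below V_ov).
I_D = (5.19 − 0.725) / 1.48 = 3.02 mA.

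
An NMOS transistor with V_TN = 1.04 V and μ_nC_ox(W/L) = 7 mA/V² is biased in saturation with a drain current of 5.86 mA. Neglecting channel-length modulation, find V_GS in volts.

In saturation I_D = ½ k_n (V_GS − V_TN)², so V_GS − V_TN = √(2 I_D / k_n) = √(2 × 5.86 / 7) = 1.29 V.
V_GS = 1.04 + 1.29 = 2.33 V.

V_GS = 2.33 V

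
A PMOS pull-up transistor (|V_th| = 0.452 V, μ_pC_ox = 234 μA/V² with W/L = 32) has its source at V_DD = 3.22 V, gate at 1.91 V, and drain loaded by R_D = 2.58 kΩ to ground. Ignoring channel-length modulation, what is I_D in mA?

V_SG = V_DD − V_G = 3.22 − 1.91 = 1.31 V, so V_ov = 1.31 − 0.452 = 0.858 V.
k_p = μ_pC_ox · (W/L) = 7.488 mA/V².
Assume saturation: I_D = ½ k_p V_ov² = 0.5 × 7.488 × 0.858² = 2.76 mA, giving V_SD = V_DD − I_D R_D = 3.22 − 2.76 × 2.58 = -3.89 V.
But -3.89 V < V_ov = 0.858 V, so the device is actually in triode.
In triode I_D = k_p[V_ov V_SD − ½ V_SD²] and I_D = (V_DD − V_SD)/R_D. Equating: 9.66 V_SD² − 17.58 V_SD + 3.22 = 0, giving V_SD = 0.207 V (the root below V_ov).
I_D = (3.22 − 0.207) / 2.58 = 1.17 mA.

I_D = 1.17 mA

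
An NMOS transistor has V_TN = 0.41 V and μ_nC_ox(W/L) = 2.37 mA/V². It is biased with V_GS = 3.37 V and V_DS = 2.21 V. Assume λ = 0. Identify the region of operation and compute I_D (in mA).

Triode; I_D = 9.72 mA

V_ov = V_GS − V_TN = 3.37 − 0.41 = 2.96 V.
Since V_DS = 2.21 V < V_ov = 2.96 V, the device is in the triode region.
I_D = k_n [V_ov · V_DS − ½ V_DS²] = 2.37 × [2.96 × 2.21 − 0.5 × 2.21²] = 9.72 mA.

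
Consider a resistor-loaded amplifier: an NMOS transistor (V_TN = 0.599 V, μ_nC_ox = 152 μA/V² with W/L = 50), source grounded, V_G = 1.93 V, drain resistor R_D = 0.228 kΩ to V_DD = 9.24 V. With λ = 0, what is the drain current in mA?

I_D = 6.73 mA

V_GS = V_G = 1.93 V, so V_ov = 1.93 − 0.599 = 1.33 V.
k_n = μ_nC_ox · (W/L) = 7.6 mA/V².
Assume saturation: I_D = ½ k_n V_ov² = 0.5 × 7.6 × 1.33² = 6.73 mA, giving V_DS = V_DD − I_D R_D = 9.24 − 6.73 × 0.228 = 7.71 V.
V_DS = 7.71 V ≥ V_ov = 1.33 V, confirming saturation.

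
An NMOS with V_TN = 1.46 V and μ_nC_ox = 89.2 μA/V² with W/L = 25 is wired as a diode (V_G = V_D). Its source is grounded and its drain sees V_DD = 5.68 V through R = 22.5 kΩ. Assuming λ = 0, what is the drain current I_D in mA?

With gate tied to drain, V_GS = V_DS ≥ V_GS − V_TN, so the device is in saturation.
k_n = μ_nC_ox · (W/L) = 2.23 mA/V².
KCL at the drain: ½ k_n (V_GS − V_TN)² = (V_DD − V_GS)/R.
Let x = V_GS − 1.46. Then 25.1 x² + x − 4.22 = 0, giving x = 0.391 V (positive root), so V_GS = 1.85 V.
I_D = (V_DD − V_GS)/R = (5.68 − 1.85) / 22.5 = 0.17 mA.

I_D = 0.170 mA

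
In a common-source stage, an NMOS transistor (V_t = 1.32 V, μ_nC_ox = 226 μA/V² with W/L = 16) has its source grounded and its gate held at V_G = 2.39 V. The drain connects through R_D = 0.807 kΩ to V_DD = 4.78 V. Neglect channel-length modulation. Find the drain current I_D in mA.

I_D = 2.07 mA

V_GS = V_G = 2.39 V, so V_ov = 2.39 − 1.32 = 1.07 V.
k_n = μ_nC_ox · (W/L) = 3.616 mA/V².
Assume saturation: I_D = ½ k_n V_ov² = 0.5 × 3.616 × 1.07² = 2.07 mA, giving V_DS = V_DD − I_D R_D = 4.78 − 2.07 × 0.807 = 3.11 V.
V_DS = 3.11 V ≥ V_ov = 1.07 V, confirming saturation.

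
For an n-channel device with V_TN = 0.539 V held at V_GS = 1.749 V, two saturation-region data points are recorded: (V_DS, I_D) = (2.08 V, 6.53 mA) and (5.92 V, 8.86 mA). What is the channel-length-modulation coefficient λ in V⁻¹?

With V_GS fixed, I_D ∝ (1 + λ V_DS) in saturation, so I_D2/I_D1 = (1 + λ V_DS2)/(1 + λ V_DS1).
8.86/6.53 = 1.357 = (1 + 5.92 λ)/(1 + 2.08 λ).
Solving: λ (I_D1 V_DS2 − I_D2 V_DS1) = I_D2 − I_D1, so λ = (8.86 − 6.53) / (6.53 × 5.92 − 8.86 × 2.08) = 2.33 / 20.2 = 0.115 V⁻¹.

λ = 0.115 V⁻¹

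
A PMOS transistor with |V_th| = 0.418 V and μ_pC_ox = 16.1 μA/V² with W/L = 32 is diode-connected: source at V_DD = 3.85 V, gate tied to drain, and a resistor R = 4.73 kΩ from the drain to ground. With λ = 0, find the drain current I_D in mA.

I_D = 0.447 mA

With gate tied to drain, V_SG = V_SD ≥ V_SG − |V_th|, so the device is in saturation.
k_p = μ_pC_ox · (W/L) = 0.5152 mA/V².
KCL at the drain: ½ k_p (V_SG − |V_th|)² = (V_DD − V_SG)/R.
Let x = V_SG − 0.418. Then 1.22 x² + x − 3.432 = 0, giving x = 1.32 V (positive root), so V_SG = 1.74 V.
I_D = (V_DD − V_SG)/R = (3.85 − 1.74) / 4.73 = 0.447 mA.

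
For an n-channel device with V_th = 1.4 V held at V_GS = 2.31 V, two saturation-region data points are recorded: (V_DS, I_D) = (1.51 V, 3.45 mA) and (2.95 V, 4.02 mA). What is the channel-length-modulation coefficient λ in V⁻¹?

λ = 0.139 V⁻¹

With V_GS fixed, I_D ∝ (1 + λ V_DS) in saturation, so I_D2/I_D1 = (1 + λ V_DS2)/(1 + λ V_DS1).
4.02/3.45 = 1.165 = (1 + 2.95 λ)/(1 + 1.51 λ).
Solving: λ (I_D1 V_DS2 − I_D2 V_DS1) = I_D2 − I_D1, so λ = (4.02 − 3.45) / (3.45 × 2.95 − 4.02 × 1.51) = 0.57 / 4.11 = 0.139 V⁻¹.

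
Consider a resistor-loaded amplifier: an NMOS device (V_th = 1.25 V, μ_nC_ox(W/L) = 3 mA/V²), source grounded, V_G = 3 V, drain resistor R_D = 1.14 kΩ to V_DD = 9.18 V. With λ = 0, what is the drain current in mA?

I_D = 4.59 mA

V_GS = V_G = 3 V, so V_ov = 3 − 1.25 = 1.75 V.
Assume saturation: I_D = ½ k_n V_ov² = 0.5 × 3 × 1.75² = 4.59 mA, giving V_DS = V_DD − I_D R_D = 9.18 − 4.59 × 1.14 = 3.94 V.
V_DS = 3.94 V ≥ V_ov = 1.75 V, confirming saturation.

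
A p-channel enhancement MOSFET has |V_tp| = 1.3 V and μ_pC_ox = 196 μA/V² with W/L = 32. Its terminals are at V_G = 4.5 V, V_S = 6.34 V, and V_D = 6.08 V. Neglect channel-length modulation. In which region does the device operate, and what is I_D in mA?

V_SG = V_S − V_G = 6.34 − 4.5 = 1.84 V; V_SD = V_S − V_D = 6.34 − 6.08 = 0.26 V.
k_p = μ_pC_ox · (W/L) = 6.272 mA/V².
V_ov = V_SG − |V_tp| = 1.84 − 1.3 = 0.54 V.
Since V_SD = 0.26 V < V_ov = 0.54 V, the device is in the triode region.
I_D = k_p [V_ov · V_SD − ½ V_SD²] = 6.272 × [0.54 × 0.26 − 0.5 × 0.26²] = 0.669 mA.

Triode; I_D = 0.669 mA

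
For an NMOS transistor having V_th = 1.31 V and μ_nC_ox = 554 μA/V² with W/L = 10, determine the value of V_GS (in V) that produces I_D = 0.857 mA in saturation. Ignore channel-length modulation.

V_GS = 1.87 V

k_n = μ_nC_ox · (W/L) = 5.54 mA/V².
In saturation I_D = ½ k_n (V_GS − V_th)², so V_GS − V_th = √(2 I_D / k_n) = √(2 × 0.857 / 5.54) = 0.556 V.
V_GS = 1.31 + 0.556 = 1.87 V.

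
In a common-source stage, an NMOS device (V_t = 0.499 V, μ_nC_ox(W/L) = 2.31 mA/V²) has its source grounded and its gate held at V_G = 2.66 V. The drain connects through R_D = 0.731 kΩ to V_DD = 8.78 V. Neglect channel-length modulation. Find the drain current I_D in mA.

V_GS = V_G = 2.66 V, so V_ov = 2.66 − 0.499 = 2.16 V.
Assume saturation: I_D = ½ k_n V_ov² = 0.5 × 2.31 × 2.16² = 5.39 mA, giving V_DS = V_DD − I_D R_D = 8.78 − 5.39 × 0.731 = 4.84 V.
V_DS = 4.84 V ≥ V_ov = 2.16 V, confirming saturation.

I_D = 5.39 mA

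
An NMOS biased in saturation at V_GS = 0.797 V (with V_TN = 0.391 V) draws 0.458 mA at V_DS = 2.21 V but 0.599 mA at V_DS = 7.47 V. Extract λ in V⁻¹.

λ = 0.0672 V⁻¹

With V_GS fixed, I_D ∝ (1 + λ V_DS) in saturation, so I_D2/I_D1 = (1 + λ V_DS2)/(1 + λ V_DS1).
0.599/0.458 = 1.308 = (1 + 7.47 λ)/(1 + 2.21 λ).
Solving: λ (I_D1 V_DS2 − I_D2 V_DS1) = I_D2 − I_D1, so λ = (0.599 − 0.458) / (0.458 × 7.47 − 0.599 × 2.21) = 0.141 / 2.1 = 0.0672 V⁻¹.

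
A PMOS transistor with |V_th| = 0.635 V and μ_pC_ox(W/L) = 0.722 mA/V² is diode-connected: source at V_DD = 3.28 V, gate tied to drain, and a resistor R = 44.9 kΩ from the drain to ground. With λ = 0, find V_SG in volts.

V_SG = 1.01 V

With gate tied to drain, V_SG = V_SD ≥ V_SG − |V_th|, so the device is in saturation.
KCL at the drain: ½ k_p (V_SG − |V_th|)² = (V_DD − V_SG)/R.
Let x = V_SG − 0.635. Then 16.2 x² + x − 2.645 = 0, giving x = 0.374 V (positive root), so V_SG = 1.01 V.
I_D = (V_DD − V_SG)/R = (3.28 − 1.01) / 44.9 = 0.0506 mA.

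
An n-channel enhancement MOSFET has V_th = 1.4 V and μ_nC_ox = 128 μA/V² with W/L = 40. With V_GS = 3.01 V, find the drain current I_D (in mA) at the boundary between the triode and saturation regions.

I_D = 6.64 mA

At the boundary V_DS = V_ov = V_GS − V_th = 3.01 − 1.4 = 1.61 V.
k_n = μ_nC_ox · (W/L) = 5.12 mA/V².
I_D = ½ k_n V_ov² = 0.5 × 5.12 × 1.61² = 6.64 mA.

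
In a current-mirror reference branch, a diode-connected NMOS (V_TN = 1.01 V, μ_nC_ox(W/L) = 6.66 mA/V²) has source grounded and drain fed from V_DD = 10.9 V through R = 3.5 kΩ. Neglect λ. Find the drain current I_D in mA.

With gate tied to drain, V_GS = V_DS ≥ V_GS − V_TN, so the device is in saturation.
KCL at the drain: ½ k_n (V_GS − V_TN)² = (V_DD − V_GS)/R.
Let x = V_GS − 1.01. Then 11.7 x² + x − 9.89 = 0, giving x = 0.879 V (positive root), so V_GS = 1.89 V.
I_D = (V_DD − V_GS)/R = (10.9 − 1.89) / 3.5 = 2.57 mA.

I_D = 2.57 mA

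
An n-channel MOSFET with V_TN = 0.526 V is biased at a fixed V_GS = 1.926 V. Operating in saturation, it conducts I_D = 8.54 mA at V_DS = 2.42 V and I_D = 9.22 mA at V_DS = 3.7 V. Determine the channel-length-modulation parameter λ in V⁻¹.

With V_GS fixed, I_D ∝ (1 + λ V_DS) in saturation, so I_D2/I_D1 = (1 + λ V_DS2)/(1 + λ V_DS1).
9.22/8.54 = 1.08 = (1 + 3.7 λ)/(1 + 2.42 λ).
Solving: λ (I_D1 V_DS2 − I_D2 V_DS1) = I_D2 − I_D1, so λ = (9.22 − 8.54) / (8.54 × 3.7 − 9.22 × 2.42) = 0.68 / 9.29 = 0.0732 V⁻¹.

λ = 0.0732 V⁻¹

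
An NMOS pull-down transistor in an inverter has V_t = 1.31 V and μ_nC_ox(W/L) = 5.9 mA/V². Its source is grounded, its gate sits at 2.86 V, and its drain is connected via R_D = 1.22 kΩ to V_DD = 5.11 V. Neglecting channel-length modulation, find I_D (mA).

I_D = 3.79 mA

V_GS = V_G = 2.86 V, so V_ov = 2.86 − 1.31 = 1.55 V.
Assume saturation: I_D = ½ k_n V_ov² = 0.5 × 5.9 × 1.55² = 7.09 mA, giving V_DS = V_DD − I_D R_D = 5.11 − 7.09 × 1.22 = -3.54 V.
But -3.54 V < V_ov = 1.55 V, so the device is actually in triode.
In triode I_D = k_n[V_ov V_DS − ½ V_DS²] and I_D = (V_DD − V_DS)/R_D. Equating: 3.6 V_DS² − 12.16 V_DS + 5.11 = 0, giving V_DS = 0.492 V (the root below V_ov).
I_D = (5.11 − 0.492) / 1.22 = 3.79 mA.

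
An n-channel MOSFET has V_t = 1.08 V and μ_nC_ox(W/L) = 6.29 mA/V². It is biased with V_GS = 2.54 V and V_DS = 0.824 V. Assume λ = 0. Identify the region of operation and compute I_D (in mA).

V_ov = V_GS − V_t = 2.54 − 1.08 = 1.46 V.
Since V_DS = 0.824 V < V_ov = 1.46 V, the device is in the triode region.
I_D = k_n [V_ov · V_DS − ½ V_DS²] = 6.29 × [1.46 × 0.824 − 0.5 × 0.824²] = 5.43 mA.

Triode; I_D = 5.43 mA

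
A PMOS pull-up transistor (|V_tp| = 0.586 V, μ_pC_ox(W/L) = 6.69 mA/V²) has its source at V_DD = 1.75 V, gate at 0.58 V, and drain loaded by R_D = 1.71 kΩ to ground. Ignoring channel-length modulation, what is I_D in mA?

I_D = 0.853 mA

V_SG = V_DD − V_G = 1.75 − 0.58 = 1.17 V, so V_ov = 1.17 − 0.586 = 0.584 V.
Assume saturation: I_D = ½ k_p V_ov² = 0.5 × 6.69 × 0.584² = 1.14 mA, giving V_SD = V_DD − I_D R_D = 1.75 − 1.14 × 1.71 = -0.201 V.
But -0.201 V < V_ov = 0.584 V, so the device is actually in triode.
In triode I_D = k_p[V_ov V_SD − ½ V_SD²] and I_D = (V_DD − V_SD)/R_D. Equating: 5.72 V_SD² − 7.681 V_SD + 1.75 = 0, giving V_SD = 0.291 V (the root below V_ov).
I_D = (1.75 − 0.291) / 1.71 = 0.853 mA.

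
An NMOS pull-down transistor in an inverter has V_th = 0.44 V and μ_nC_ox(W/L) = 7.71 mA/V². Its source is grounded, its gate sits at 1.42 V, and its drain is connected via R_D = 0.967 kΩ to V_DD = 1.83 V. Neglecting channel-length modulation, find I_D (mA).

V_GS = V_G = 1.42 V, so V_ov = 1.42 − 0.44 = 0.98 V.
Assume saturation: I_D = ½ k_n V_ov² = 0.5 × 7.71 × 0.98² = 3.7 mA, giving V_DS = V_DD − I_D R_D = 1.83 − 3.7 × 0.967 = -1.75 V.
But -1.75 V < V_ov = 0.98 V, so the device is actually in triode.
In triode I_D = k_n[V_ov V_DS − ½ V_DS²] and I_D = (V_DD − V_DS)/R_D. Equating: 3.73 V_DS² − 8.306 V_DS + 1.83 = 0, giving V_DS = 0.248 V (the root below V_ov).
I_D = (1.83 − 0.248) / 0.967 = 1.64 mA.

I_D = 1.64 mA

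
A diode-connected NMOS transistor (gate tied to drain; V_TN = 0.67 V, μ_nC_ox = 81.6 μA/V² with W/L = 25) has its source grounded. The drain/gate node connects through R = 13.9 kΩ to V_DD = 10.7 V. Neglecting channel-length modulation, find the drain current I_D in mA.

I_D = 0.664 mA

With gate tied to drain, V_GS = V_DS ≥ V_GS − V_TN, so the device is in saturation.
k_n = μ_nC_ox · (W/L) = 2.04 mA/V².
KCL at the drain: ½ k_n (V_GS − V_TN)² = (V_DD − V_GS)/R.
Let x = V_GS − 0.67. Then 14.2 x² + x − 10.03 = 0, giving x = 0.807 V (positive root), so V_GS = 1.48 V.
I_D = (V_DD − V_GS)/R = (10.7 − 1.48) / 13.9 = 0.664 mA.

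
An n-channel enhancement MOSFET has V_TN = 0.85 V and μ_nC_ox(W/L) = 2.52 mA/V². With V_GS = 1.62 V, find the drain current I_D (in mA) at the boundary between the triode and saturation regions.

At the boundary V_DS = V_ov = V_GS − V_TN = 1.62 − 0.85 = 0.77 V.
I_D = ½ k_n V_ov² = 0.5 × 2.52 × 0.77² = 0.747 mA.

I_D = 0.747 mA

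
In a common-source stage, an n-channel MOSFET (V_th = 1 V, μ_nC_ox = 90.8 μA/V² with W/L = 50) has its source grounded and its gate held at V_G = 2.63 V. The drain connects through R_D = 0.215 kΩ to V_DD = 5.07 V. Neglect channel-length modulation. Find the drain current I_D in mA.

I_D = 6.03 mA

V_GS = V_G = 2.63 V, so V_ov = 2.63 − 1 = 1.63 V.
k_n = μ_nC_ox · (W/L) = 4.54 mA/V².
Assume saturation: I_D = ½ k_n V_ov² = 0.5 × 4.54 × 1.63² = 6.03 mA, giving V_DS = V_DD − I_D R_D = 5.07 − 6.03 × 0.215 = 3.77 V.
V_DS = 3.77 V ≥ V_ov = 1.63 V, confirming saturation.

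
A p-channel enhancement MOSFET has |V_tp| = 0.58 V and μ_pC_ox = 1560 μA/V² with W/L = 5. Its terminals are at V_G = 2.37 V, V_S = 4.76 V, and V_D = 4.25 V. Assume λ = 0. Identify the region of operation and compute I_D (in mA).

V_SG = V_S − V_G = 4.76 − 2.37 = 2.39 V; V_SD = V_S − V_D = 4.76 − 4.25 = 0.51 V.
k_p = μ_pC_ox · (W/L) = 7.8 mA/V².
V_ov = V_SG − |V_tp| = 2.39 − 0.58 = 1.81 V.
Since V_SD = 0.51 V < V_ov = 1.81 V, the device is in the triode region.
I_D = k_p [V_ov · V_SD − ½ V_SD²] = 7.8 × [1.81 × 0.51 − 0.5 × 0.51²] = 6.19 mA.

Triode; I_D = 6.19 mA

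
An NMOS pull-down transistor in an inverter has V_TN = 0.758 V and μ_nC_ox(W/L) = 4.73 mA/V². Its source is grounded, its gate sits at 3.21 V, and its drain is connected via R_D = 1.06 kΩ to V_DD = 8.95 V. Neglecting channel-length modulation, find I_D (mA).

V_GS = V_G = 3.21 V, so V_ov = 3.21 − 0.758 = 2.45 V.
Assume saturation: I_D = ½ k_n V_ov² = 0.5 × 4.73 × 2.45² = 14.2 mA, giving V_DS = V_DD − I_D R_D = 8.95 − 14.2 × 1.06 = -6.12 V.
But -6.12 V < V_ov = 2.45 V, so the device is actually in triode.
In triode I_D = k_n[V_ov V_DS − ½ V_DS²] and I_D = (V_DD − V_DS)/R_D. Equating: 2.51 V_DS² − 13.29 V_DS + 8.95 = 0, giving V_DS = 0.791 V (the root below V_ov).
I_D = (8.95 − 0.791) / 1.06 = 7.7 mA.

I_D = 7.70 mA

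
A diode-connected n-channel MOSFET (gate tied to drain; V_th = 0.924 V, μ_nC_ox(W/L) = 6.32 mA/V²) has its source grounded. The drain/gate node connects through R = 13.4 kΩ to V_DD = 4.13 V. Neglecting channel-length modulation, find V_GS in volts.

With gate tied to drain, V_GS = V_DS ≥ V_GS − V_th, so the device is in saturation.
KCL at the drain: ½ k_n (V_GS − V_th)² = (V_DD − V_GS)/R.
Let x = V_GS − 0.924. Then 42.3 x² + x − 3.206 = 0, giving x = 0.264 V (positive root), so V_GS = 1.19 V.
I_D = (V_DD − V_GS)/R = (4.13 − 1.19) / 13.4 = 0.22 mA.

V_GS = 1.19 V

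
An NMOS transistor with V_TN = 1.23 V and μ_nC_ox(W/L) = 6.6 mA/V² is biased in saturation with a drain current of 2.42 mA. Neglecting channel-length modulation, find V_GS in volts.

In saturation I_D = ½ k_n (V_GS − V_TN)², so V_GS − V_TN = √(2 I_D / k_n) = √(2 × 2.42 / 6.6) = 0.856 V.
V_GS = 1.23 + 0.856 = 2.09 V.

V_GS = 2.09 V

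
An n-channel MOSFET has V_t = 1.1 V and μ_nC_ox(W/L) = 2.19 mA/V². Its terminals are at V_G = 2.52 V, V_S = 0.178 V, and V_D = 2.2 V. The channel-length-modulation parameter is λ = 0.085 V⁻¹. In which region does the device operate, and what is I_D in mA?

V_GS = V_G − V_S = 2.52 − 0.178 = 2.34 V; V_DS = V_D − V_S = 2.2 − 0.178 = 2.02 V.
V_ov = V_GS − V_t = 2.34 − 1.1 = 1.24 V.
Since V_DS = 2.02 V ≥ V_ov = 1.24 V, the device is in saturation.
I_D = ½ k_n V_ov² (1 + λ V_DS) = 0.5 × 2.19 × 1.24² × (1 + 0.085 × 2.02) = 1.98 mA.

Saturation; I_D = 1.98 mA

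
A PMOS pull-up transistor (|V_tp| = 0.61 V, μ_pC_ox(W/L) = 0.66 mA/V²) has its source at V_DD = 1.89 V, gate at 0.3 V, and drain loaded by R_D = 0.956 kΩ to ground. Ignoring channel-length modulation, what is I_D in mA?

I_D = 0.317 mA

V_SG = V_DD − V_G = 1.89 − 0.3 = 1.59 V, so V_ov = 1.59 − 0.61 = 0.98 V.
Assume saturation: I_D = ½ k_p V_ov² = 0.5 × 0.66 × 0.98² = 0.317 mA, giving V_SD = V_DD − I_D R_D = 1.89 − 0.317 × 0.956 = 1.59 V.
V_SD = 1.59 V ≥ V_ov = 0.98 V, confirming saturation.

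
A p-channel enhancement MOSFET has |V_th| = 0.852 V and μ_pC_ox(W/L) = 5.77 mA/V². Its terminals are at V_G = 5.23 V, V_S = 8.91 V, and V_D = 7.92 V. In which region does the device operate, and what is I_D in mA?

Triode; I_D = 13.3 mA

V_SG = V_S − V_G = 8.91 − 5.23 = 3.68 V; V_SD = V_S − V_D = 8.91 − 7.92 = 0.99 V.
V_ov = V_SG − |V_th| = 3.68 − 0.852 = 2.83 V.
Since V_SD = 0.99 V < V_ov = 2.83 V, the device is in the triode region.
I_D = k_p [V_ov · V_SD − ½ V_SD²] = 5.77 × [2.83 × 0.99 − 0.5 × 0.99²] = 13.3 mA.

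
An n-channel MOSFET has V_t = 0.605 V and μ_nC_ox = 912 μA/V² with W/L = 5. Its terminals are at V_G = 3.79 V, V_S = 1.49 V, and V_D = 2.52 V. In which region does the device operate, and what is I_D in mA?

V_GS = V_G − V_S = 3.79 − 1.49 = 2.3 V; V_DS = V_D − V_S = 2.52 − 1.49 = 1.03 V.
k_n = μ_nC_ox · (W/L) = 4.56 mA/V².
V_ov = V_GS − V_t = 2.3 − 0.605 = 1.69 V.
Since V_DS = 1.03 V < V_ov = 1.69 V, the device is in the triode region.
I_D = k_n [V_ov · V_DS − ½ V_DS²] = 4.56 × [1.69 × 1.03 − 0.5 × 1.03²] = 5.54 mA.

Triode; I_D = 5.54 mA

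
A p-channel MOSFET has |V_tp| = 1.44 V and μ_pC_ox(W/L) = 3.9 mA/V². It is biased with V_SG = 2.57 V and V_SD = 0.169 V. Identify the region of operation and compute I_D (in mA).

V_ov = V_SG − |V_tp| = 2.57 − 1.44 = 1.13 V.
Since V_SD = 0.169 V < V_ov = 1.13 V, the device is in the triode region.
I_D = k_p [V_ov · V_SD − ½ V_SD²] = 3.9 × [1.13 × 0.169 − 0.5 × 0.169²] = 0.689 mA.

Triode; I_D = 0.689 mA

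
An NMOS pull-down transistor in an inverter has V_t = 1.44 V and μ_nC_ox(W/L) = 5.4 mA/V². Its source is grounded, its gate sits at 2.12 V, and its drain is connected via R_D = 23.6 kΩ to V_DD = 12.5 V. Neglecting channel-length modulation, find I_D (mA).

V_GS = V_G = 2.12 V, so V_ov = 2.12 − 1.44 = 0.68 V.
Assume saturation: I_D = ½ k_n V_ov² = 0.5 × 5.4 × 0.68² = 1.25 mA, giving V_DS = V_DD − I_D R_D = 12.5 − 1.25 × 23.6 = -17 V.
But -17 V < V_ov = 0.68 V, so the device is actually in triode.
In triode I_D = k_n[V_ov V_DS − ½ V_DS²] and I_D = (V_DD − V_DS)/R_D. Equating: 63.7 V_DS² − 87.66 V_DS + 12.5 = 0, giving V_DS = 0.162 V (the root below V_ov).
I_D = (12.5 − 0.162) / 23.6 = 0.523 mA.

I_D = 0.523 mA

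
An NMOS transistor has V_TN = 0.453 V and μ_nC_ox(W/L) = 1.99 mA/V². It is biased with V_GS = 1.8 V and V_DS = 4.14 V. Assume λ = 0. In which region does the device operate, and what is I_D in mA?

Saturation; I_D = 1.81 mA

V_ov = V_GS − V_TN = 1.8 − 0.453 = 1.35 V.
Since V_DS = 4.14 V ≥ V_ov = 1.35 V, the device is in saturation.
I_D = ½ k_n V_ov² = 0.5 × 1.99 × 1.35² = 1.81 mA.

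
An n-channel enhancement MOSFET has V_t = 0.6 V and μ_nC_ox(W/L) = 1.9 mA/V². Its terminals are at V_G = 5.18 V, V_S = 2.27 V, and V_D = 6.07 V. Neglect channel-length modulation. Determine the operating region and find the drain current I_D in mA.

Saturation; I_D = 5.07 mA

V_GS = V_G − V_S = 5.18 − 2.27 = 2.91 V; V_DS = V_D − V_S = 6.07 − 2.27 = 3.8 V.
V_ov = V_GS − V_t = 2.91 − 0.6 = 2.31 V.
Since V_DS = 3.8 V ≥ V_ov = 2.31 V, the device is in saturation.
I_D = ½ k_n V_ov² = 0.5 × 1.9 × 2.31² = 5.07 mA.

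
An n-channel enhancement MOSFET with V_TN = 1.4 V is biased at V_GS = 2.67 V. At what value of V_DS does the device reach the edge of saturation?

V_DS,sat = 1.27 V

The boundary between triode and saturation is V_DS = V_GS − V_TN = V_ov.
V_ov = 2.67 − 1.4 = 1.27 V.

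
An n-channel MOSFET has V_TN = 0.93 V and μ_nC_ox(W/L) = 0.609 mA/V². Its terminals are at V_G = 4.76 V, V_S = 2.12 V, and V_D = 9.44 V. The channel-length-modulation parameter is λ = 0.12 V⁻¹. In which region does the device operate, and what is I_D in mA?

V_GS = V_G − V_S = 4.76 − 2.12 = 2.64 V; V_DS = V_D − V_S = 9.44 − 2.12 = 7.32 V.
V_ov = V_GS − V_TN = 2.64 − 0.93 = 1.71 V.
Since V_DS = 7.32 V ≥ V_ov = 1.71 V, the device is in saturation.
I_D = ½ k_n V_ov² (1 + λ V_DS) = 0.5 × 0.609 × 1.71² × (1 + 0.12 × 7.32) = 1.67 mA.

Saturation; I_D = 1.67 mA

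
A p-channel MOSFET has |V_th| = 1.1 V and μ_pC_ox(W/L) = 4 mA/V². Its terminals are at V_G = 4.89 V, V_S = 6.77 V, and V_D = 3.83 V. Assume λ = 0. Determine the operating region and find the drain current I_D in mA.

V_SG = V_S − V_G = 6.77 − 4.89 = 1.88 V; V_SD = V_S − V_D = 6.77 − 3.83 = 2.94 V.
V_ov = V_SG − |V_th| = 1.88 − 1.1 = 0.78 V.
Since V_SD = 2.94 V ≥ V_ov = 0.78 V, the device is in saturation.
I_D = ½ k_p V_ov² = 0.5 × 4 × 0.78² = 1.22 mA.

Saturation; I_D = 1.22 mA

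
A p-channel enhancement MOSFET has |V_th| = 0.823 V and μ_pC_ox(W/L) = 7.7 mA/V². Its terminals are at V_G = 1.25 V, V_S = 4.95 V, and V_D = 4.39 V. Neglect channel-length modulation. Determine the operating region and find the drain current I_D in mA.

V_SG = V_S − V_G = 4.95 − 1.25 = 3.7 V; V_SD = V_S − V_D = 4.95 − 4.39 = 0.56 V.
V_ov = V_SG − |V_th| = 3.7 − 0.823 = 2.88 V.
Since V_SD = 0.56 V < V_ov = 2.88 V, the device is in the triode region.
I_D = k_p [V_ov · V_SD − ½ V_SD²] = 7.7 × [2.88 × 0.56 − 0.5 × 0.56²] = 11.2 mA.

Triode; I_D = 11.2 mA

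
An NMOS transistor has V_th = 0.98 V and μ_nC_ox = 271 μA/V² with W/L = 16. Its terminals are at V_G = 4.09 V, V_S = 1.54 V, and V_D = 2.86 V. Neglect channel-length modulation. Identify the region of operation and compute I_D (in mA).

Triode; I_D = 5.21 mA

V_GS = V_G − V_S = 4.09 − 1.54 = 2.55 V; V_DS = V_D − V_S = 2.86 − 1.54 = 1.32 V.
k_n = μ_nC_ox · (W/L) = 4.336 mA/V².
V_ov = V_GS − V_th = 2.55 − 0.98 = 1.57 V.
Since V_DS = 1.32 V < V_ov = 1.57 V, the device is in the triode region.
I_D = k_n [V_ov · V_DS − ½ V_DS²] = 4.336 × [1.57 × 1.32 − 0.5 × 1.32²] = 5.21 mA.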